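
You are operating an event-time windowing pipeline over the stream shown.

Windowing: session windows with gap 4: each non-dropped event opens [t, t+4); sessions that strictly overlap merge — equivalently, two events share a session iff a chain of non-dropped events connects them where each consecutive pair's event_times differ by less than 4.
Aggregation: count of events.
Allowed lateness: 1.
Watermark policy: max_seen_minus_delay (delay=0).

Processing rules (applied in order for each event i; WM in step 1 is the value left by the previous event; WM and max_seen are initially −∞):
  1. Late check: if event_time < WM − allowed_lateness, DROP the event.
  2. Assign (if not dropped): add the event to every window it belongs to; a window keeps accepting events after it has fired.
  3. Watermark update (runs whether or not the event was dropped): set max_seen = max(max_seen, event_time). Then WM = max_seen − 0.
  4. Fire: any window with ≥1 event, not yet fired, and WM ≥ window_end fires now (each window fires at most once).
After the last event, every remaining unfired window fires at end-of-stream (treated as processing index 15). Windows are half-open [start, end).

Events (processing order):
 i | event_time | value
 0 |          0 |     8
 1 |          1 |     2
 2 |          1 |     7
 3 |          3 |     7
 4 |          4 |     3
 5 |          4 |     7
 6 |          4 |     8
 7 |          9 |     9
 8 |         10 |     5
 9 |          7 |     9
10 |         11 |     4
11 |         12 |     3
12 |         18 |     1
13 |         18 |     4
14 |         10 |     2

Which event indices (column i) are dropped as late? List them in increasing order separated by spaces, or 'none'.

9 14

i=0 t=0 v=8: → [0,4); WM=0
i=1 t=1 v=2: → [0,5); WM=1
i=2 t=1 v=7: → [0,5); WM=1
i=3 t=3 v=7: → [0,7); WM=3
i=4 t=4 v=3: → [0,8); WM=4
i=5 t=4 v=7: → [0,8); WM=4
i=6 t=4 v=8: → [0,8); WM=4
i=7 t=9 v=9: → [9,13); WM=9
i=8 t=10 v=5: → [9,14); WM=10
i=9 t=7 v=9: DROP (t<10-1); WM=10
i=10 t=11 v=4: → [9,15); WM=11
i=11 t=12 v=3: → [9,16); WM=12
i=12 t=18 v=1: → [18,22); WM=18
i=13 t=18 v=4: → [18,22); WM=18
i=14 t=10 v=2: DROP (t<18-1); WM=18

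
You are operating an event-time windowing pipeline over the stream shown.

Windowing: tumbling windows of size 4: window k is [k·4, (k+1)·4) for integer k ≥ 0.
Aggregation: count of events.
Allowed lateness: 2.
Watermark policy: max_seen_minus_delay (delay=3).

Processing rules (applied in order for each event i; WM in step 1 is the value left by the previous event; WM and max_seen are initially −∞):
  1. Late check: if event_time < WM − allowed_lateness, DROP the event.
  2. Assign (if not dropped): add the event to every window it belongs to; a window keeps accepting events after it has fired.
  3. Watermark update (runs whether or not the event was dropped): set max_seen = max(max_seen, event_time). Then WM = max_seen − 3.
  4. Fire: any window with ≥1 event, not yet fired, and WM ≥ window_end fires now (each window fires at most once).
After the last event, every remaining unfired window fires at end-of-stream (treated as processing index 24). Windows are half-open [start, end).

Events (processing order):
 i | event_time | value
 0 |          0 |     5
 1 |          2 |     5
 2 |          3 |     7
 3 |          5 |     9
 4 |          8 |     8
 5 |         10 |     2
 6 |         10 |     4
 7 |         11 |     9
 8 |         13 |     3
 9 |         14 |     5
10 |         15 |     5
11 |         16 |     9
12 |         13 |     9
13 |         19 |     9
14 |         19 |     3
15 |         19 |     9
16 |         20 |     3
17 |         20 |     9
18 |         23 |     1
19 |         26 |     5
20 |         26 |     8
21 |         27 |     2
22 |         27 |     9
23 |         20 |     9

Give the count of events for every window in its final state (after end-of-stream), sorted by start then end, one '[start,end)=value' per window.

i=0 t=0 v=5: → [0,4); WM=-3
i=1 t=2 v=5: → [0,4); WM=-1
i=2 t=3 v=7: → [0,4); WM=0
i=3 t=5 v=9: → [4,8); WM=2
i=4 t=8 v=8: → [8,12); WM=5; [0,4) fires=3
i=5 t=10 v=2: → [8,12); WM=7
i=6 t=10 v=4: → [8,12); WM=7
i=7 t=11 v=9: → [8,12); WM=8; [4,8) fires=1
i=8 t=13 v=3: → [12,16); WM=10
i=9 t=14 v=5: → [12,16); WM=11
i=10 t=15 v=5: → [12,16); WM=12; [8,12) fires=4
i=11 t=16 v=9: → [16,20); WM=13
i=12 t=13 v=9: → [12,16); WM=13
i=13 t=19 v=9: → [16,20); WM=16; [12,16) fires=4
i=14 t=19 v=3: → [16,20); WM=16
i=15 t=19 v=9: → [16,20); WM=16
i=16 t=20 v=3: → [20,24); WM=17
i=17 t=20 v=9: → [20,24); WM=17
i=18 t=23 v=1: → [20,24); WM=20; [16,20) fires=4
i=19 t=26 v=5: → [24,28); WM=23
i=20 t=26 v=8: → [24,28); WM=23
i=21 t=27 v=2: → [24,28); WM=24; [20,24) fires=3
i=22 t=27 v=9: → [24,28); WM=24
i=23 t=20 v=9: DROP (t<24-2); WM=24

[0,4)=3 [4,8)=1 [8,12)=4 [12,16)=4 [16,20)=4 [20,24)=3 [24,28)=4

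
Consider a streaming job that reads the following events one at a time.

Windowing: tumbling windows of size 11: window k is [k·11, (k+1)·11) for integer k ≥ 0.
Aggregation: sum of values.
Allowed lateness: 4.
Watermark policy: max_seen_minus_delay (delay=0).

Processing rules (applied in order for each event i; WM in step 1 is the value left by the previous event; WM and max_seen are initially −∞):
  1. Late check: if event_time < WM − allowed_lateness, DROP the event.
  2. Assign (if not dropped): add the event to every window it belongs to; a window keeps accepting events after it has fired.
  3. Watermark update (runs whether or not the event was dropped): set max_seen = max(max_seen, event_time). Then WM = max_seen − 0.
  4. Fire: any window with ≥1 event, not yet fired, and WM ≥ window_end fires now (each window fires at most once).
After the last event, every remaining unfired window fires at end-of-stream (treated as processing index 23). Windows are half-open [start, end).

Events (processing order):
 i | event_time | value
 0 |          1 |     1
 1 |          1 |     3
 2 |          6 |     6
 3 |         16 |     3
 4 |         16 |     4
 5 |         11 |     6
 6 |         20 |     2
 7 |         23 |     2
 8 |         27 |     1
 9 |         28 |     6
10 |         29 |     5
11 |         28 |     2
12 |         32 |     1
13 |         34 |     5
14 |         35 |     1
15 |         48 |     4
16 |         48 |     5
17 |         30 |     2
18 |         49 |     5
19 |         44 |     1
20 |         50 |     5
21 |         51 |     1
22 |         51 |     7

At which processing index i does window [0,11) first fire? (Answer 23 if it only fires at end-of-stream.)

3

i=0 t=1 v=1: → [0,11); WM=1
i=1 t=1 v=3: → [0,11); WM=1
i=2 t=6 v=6: → [0,11); WM=6
i=3 t=16 v=3: → [11,22); WM=16; [0,11) fires=10
i=4 t=16 v=4: → [11,22); WM=16
i=5 t=11 v=6: DROP (t<16-4); WM=16
i=6 t=20 v=2: → [11,22); WM=20
i=7 t=23 v=2: → [22,33); WM=23; [11,22) fires=9
i=8 t=27 v=1: → [22,33); WM=27
i=9 t=28 v=6: → [22,33); WM=28
i=10 t=29 v=5: → [22,33); WM=29
i=11 t=28 v=2: → [22,33); WM=29
i=12 t=32 v=1: → [22,33); WM=32
i=13 t=34 v=5: → [33,44); WM=34; [22,33) fires=17
i=14 t=35 v=1: → [33,44); WM=35
i=15 t=48 v=4: → [44,55); WM=48; [33,44) fires=6
i=16 t=48 v=5: → [44,55); WM=48
i=17 t=30 v=2: DROP (t<48-4); WM=48
i=18 t=49 v=5: → [44,55); WM=49
i=19 t=44 v=1: DROP (t<49-4); WM=49
i=20 t=50 v=5: → [44,55); WM=50
i=21 t=51 v=1: → [44,55); WM=51
i=22 t=51 v=7: → [44,55); WM=51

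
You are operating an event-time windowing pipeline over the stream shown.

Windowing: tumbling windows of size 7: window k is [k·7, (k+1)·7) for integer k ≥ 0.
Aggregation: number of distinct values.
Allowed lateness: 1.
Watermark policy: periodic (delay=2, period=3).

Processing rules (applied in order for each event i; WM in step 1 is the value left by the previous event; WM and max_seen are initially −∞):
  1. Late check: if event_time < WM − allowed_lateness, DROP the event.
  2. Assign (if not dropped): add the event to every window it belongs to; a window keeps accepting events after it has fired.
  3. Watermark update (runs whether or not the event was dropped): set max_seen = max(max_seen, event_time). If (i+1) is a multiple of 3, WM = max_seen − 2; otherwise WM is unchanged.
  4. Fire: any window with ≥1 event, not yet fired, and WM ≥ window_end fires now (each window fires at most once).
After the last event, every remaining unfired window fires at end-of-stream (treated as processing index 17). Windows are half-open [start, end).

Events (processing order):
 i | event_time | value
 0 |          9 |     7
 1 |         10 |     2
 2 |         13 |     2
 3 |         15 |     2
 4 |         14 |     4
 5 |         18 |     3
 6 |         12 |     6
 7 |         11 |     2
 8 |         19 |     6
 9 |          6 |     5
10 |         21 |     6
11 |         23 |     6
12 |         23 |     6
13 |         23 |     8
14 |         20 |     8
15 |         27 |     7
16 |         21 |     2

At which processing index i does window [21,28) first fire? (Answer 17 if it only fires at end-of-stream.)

i=0 t=9 v=7: → [7,14); WM=−∞
i=1 t=10 v=2: → [7,14); WM=−∞
i=2 t=13 v=2: → [7,14); WM=11
i=3 t=15 v=2: → [14,21); WM=11
i=4 t=14 v=4: → [14,21); WM=11
i=5 t=18 v=3: → [14,21); WM=16; [7,14) fires=2
i=6 t=12 v=6: DROP (t<16-1); WM=16
i=7 t=11 v=2: DROP (t<16-1); WM=16
i=8 t=19 v=6: → [14,21); WM=17
i=9 t=6 v=5: DROP (t<17-1); WM=17
i=10 t=21 v=6: → [21,28); WM=17
i=11 t=23 v=6: → [21,28); WM=21; [14,21) fires=4
i=12 t=23 v=6: → [21,28); WM=21
i=13 t=23 v=8: → [21,28); WM=21
i=14 t=20 v=8: → [14,21); WM=21
i=15 t=27 v=7: → [21,28); WM=21
i=16 t=21 v=2: → [21,28); WM=21

17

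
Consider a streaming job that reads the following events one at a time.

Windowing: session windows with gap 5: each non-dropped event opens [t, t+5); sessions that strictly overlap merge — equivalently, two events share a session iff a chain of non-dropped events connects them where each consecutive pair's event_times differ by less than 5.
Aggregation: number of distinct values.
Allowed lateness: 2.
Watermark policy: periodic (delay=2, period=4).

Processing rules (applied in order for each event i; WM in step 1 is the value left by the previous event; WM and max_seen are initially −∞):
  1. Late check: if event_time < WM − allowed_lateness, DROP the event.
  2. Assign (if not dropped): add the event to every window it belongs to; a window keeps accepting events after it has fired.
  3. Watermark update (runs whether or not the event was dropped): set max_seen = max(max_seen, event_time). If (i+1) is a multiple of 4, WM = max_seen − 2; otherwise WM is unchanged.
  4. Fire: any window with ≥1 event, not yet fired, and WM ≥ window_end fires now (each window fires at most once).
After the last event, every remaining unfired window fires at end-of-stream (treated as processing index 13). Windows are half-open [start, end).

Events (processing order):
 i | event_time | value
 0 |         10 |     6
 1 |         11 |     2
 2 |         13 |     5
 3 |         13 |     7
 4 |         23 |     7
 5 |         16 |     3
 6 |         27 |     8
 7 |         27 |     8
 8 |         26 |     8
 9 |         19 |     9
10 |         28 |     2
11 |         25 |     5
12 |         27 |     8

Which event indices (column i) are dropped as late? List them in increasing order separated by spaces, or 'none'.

i=0 t=10 v=6: → [10,15); WM=−∞
i=1 t=11 v=2: → [10,16); WM=−∞
i=2 t=13 v=5: → [10,18); WM=−∞
i=3 t=13 v=7: → [10,18); WM=11
i=4 t=23 v=7: → [23,28); WM=11
i=5 t=16 v=3: → [10,21); WM=11
i=6 t=27 v=8: → [23,32); WM=11
i=7 t=27 v=8: → [23,32); WM=25
i=8 t=26 v=8: → [23,32); WM=25
i=9 t=19 v=9: DROP (t<25-2); WM=25
i=10 t=28 v=2: → [23,33); WM=25
i=11 t=25 v=5: → [23,33); WM=26
i=12 t=27 v=8: → [23,33); WM=26

9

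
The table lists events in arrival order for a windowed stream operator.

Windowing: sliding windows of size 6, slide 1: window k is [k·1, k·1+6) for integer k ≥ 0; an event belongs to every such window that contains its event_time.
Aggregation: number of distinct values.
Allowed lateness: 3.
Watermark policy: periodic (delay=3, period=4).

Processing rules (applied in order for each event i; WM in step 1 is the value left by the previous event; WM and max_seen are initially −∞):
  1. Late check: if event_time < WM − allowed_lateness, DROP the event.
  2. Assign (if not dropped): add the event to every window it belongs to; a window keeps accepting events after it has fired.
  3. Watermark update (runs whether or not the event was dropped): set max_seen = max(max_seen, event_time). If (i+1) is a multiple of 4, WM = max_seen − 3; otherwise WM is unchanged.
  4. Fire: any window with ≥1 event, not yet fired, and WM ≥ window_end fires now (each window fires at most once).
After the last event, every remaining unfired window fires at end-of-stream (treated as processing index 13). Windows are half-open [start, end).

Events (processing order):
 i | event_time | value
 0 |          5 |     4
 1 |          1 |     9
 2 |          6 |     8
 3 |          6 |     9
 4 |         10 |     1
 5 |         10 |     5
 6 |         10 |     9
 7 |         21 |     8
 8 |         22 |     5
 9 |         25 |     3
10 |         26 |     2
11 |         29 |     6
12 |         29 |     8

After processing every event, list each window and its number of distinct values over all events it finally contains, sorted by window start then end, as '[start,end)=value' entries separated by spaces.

i=0 t=5 v=4: → [5,11),[4,10),[3,9),[2,8),[1,7),[0,6); WM=−∞
i=1 t=1 v=9: → [1,7),[0,6); WM=−∞
i=2 t=6 v=8: → [6,12),[5,11),[4,10),[3,9),[2,8),[1,7); WM=−∞
i=3 t=6 v=9: → [6,12),[5,11),[4,10),[3,9),[2,8),[1,7); WM=3
i=4 t=10 v=1: → [10,16),[9,15),[8,14),[7,13),[6,12),[5,11); WM=3
i=5 t=10 v=5: → [10,16),[9,15),[8,14),[7,13),[6,12),[5,11); WM=3
i=6 t=10 v=9: → [10,16),[9,15),[8,14),[7,13),[6,12),[5,11); WM=3
i=7 t=21 v=8: → [21,27),[20,26),[19,25),[18,24),[17,23),[16,22); WM=18; [0,6) fires=2 [1,7) fires=3 [2,8) fires=3 [3,9) fires=3 [4,10) fires=3 [5,11) fires=5 [6,12) fires=4 [7,13) fires=3 [8,14) fires=3 [9,15) fires=3 [10,16) fires=3
i=8 t=22 v=5: → [22,28),[21,27),[20,26),[19,25),[18,24),[17,23); WM=18
i=9 t=25 v=3: → [25,31),[24,30),[23,29),[22,28),[21,27),[20,26); WM=18
i=10 t=26 v=2: → [26,32),[25,31),[24,30),[23,29),[22,28),[21,27); WM=18
i=11 t=29 v=6: → [29,35),[28,34),[27,33),[26,32),[25,31),[24,30); WM=26; [16,22) fires=1 [17,23) fires=2 [18,24) fires=2 [19,25) fires=2 [20,26) fires=3
i=12 t=29 v=8: → [29,35),[28,34),[27,33),[26,32),[25,31),[24,30); WM=26

[0,6)=2 [1,7)=3 [2,8)=3 [3,9)=3 [4,10)=3 [5,11)=5 [6,12)=4 [7,13)=3 [8,14)=3 [9,15)=3 [10,16)=3 [16,22)=1 [17,23)=2 [18,24)=2 [19,25)=2 [20,26)=3 [21,27)=4 [22,28)=3 [23,29)=2 [24,30)=4 [25,31)=4 [26,32)=3 [27,33)=2 [28,34)=2 [29,35)=2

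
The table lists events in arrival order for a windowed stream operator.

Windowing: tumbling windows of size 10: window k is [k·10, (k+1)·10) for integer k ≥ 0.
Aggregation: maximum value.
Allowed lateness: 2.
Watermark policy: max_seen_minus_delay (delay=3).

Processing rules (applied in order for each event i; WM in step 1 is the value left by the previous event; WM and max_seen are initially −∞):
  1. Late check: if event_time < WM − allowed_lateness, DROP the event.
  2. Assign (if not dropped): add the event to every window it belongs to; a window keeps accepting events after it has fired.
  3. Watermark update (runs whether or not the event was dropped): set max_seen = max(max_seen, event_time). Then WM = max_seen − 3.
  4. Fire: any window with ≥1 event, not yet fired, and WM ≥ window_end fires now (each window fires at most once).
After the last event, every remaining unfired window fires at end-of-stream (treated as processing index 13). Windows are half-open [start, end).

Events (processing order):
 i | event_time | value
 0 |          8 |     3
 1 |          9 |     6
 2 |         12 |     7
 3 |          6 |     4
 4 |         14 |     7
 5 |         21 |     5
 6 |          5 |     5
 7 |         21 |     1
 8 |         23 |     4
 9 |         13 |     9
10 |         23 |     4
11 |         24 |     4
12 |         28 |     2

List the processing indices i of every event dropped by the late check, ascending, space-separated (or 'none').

i=0 t=8 v=3: → [0,10); WM=5
i=1 t=9 v=6: → [0,10); WM=6
i=2 t=12 v=7: → [10,20); WM=9
i=3 t=6 v=4: DROP (t<9-2); WM=9
i=4 t=14 v=7: → [10,20); WM=11; [0,10) fires=6
i=5 t=21 v=5: → [20,30); WM=18
i=6 t=5 v=5: DROP (t<18-2); WM=18
i=7 t=21 v=1: → [20,30); WM=18
i=8 t=23 v=4: → [20,30); WM=20; [10,20) fires=7
i=9 t=13 v=9: DROP (t<20-2); WM=20
i=10 t=23 v=4: → [20,30); WM=20
i=11 t=24 v=4: → [20,30); WM=21
i=12 t=28 v=2: → [20,30); WM=25

3 6 9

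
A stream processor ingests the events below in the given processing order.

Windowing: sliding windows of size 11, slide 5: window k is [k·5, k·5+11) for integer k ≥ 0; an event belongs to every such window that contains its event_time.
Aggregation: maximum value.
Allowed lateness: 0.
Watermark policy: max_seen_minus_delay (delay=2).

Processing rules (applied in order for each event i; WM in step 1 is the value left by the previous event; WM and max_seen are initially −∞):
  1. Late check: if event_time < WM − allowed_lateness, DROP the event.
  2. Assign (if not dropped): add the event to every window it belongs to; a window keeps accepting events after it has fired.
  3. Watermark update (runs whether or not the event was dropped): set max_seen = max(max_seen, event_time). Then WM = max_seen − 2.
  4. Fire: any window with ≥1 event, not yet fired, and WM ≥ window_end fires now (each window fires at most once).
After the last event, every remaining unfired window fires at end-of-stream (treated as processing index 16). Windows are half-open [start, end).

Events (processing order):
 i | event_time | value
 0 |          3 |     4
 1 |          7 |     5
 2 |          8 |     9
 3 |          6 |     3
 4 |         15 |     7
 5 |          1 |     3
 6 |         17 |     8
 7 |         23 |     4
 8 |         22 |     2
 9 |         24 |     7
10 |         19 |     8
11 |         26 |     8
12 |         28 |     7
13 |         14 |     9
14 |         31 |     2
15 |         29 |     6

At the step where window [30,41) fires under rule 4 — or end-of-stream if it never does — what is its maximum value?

2

i=0 t=3 v=4: → [0,11); WM=1
i=1 t=7 v=5: → [5,16),[0,11); WM=5
i=2 t=8 v=9: → [5,16),[0,11); WM=6
i=3 t=6 v=3: → [5,16),[0,11); WM=6
i=4 t=15 v=7: → [15,26),[10,21),[5,16); WM=13; [0,11) fires=9
i=5 t=1 v=3: DROP (t<13-0); WM=13
i=6 t=17 v=8: → [15,26),[10,21); WM=15
i=7 t=23 v=4: → [20,31),[15,26); WM=21; [5,16) fires=9 [10,21) fires=8
i=8 t=22 v=2: → [20,31),[15,26); WM=21
i=9 t=24 v=7: → [20,31),[15,26); WM=22
i=10 t=19 v=8: DROP (t<22-0); WM=22
i=11 t=26 v=8: → [25,36),[20,31); WM=24
i=12 t=28 v=7: → [25,36),[20,31); WM=26; [15,26) fires=8
i=13 t=14 v=9: DROP (t<26-0); WM=26
i=14 t=31 v=2: → [30,41),[25,36); WM=29
i=15 t=29 v=6: → [25,36),[20,31); WM=29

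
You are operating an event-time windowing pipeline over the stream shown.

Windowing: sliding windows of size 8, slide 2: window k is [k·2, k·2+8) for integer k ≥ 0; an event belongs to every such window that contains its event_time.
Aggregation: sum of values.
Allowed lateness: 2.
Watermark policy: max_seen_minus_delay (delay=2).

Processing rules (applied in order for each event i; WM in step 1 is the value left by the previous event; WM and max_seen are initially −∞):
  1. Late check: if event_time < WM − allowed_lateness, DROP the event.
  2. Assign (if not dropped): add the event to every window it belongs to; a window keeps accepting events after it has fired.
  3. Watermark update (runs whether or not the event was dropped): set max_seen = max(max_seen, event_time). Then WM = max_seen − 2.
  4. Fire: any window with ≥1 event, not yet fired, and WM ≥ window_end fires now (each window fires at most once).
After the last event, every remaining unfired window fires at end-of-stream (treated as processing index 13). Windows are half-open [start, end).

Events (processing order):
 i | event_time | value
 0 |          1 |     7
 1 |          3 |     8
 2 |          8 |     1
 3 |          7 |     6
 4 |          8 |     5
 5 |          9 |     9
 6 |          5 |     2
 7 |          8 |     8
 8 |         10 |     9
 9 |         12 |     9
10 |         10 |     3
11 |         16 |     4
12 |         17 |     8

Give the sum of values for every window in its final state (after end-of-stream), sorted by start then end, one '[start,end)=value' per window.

[0,8)=23 [2,10)=39 [4,12)=43 [6,14)=50 [8,16)=44 [10,18)=33 [12,20)=21 [14,22)=12 [16,24)=12

i=0 t=1 v=7: → [0,8); WM=-1
i=1 t=3 v=8: → [2,10),[0,8); WM=1
i=2 t=8 v=1: → [8,16),[6,14),[4,12),[2,10); WM=6
i=3 t=7 v=6: → [6,14),[4,12),[2,10),[0,8); WM=6
i=4 t=8 v=5: → [8,16),[6,14),[4,12),[2,10); WM=6
i=5 t=9 v=9: → [8,16),[6,14),[4,12),[2,10); WM=7
i=6 t=5 v=2: → [4,12),[2,10),[0,8); WM=7
i=7 t=8 v=8: → [8,16),[6,14),[4,12),[2,10); WM=7
i=8 t=10 v=9: → [10,18),[8,16),[6,14),[4,12); WM=8; [0,8) fires=23
i=9 t=12 v=9: → [12,20),[10,18),[8,16),[6,14); WM=10; [2,10) fires=39
i=10 t=10 v=3: → [10,18),[8,16),[6,14),[4,12); WM=10
i=11 t=16 v=4: → [16,24),[14,22),[12,20),[10,18); WM=14; [4,12) fires=43 [6,14) fires=50
i=12 t=17 v=8: → [16,24),[14,22),[12,20),[10,18); WM=15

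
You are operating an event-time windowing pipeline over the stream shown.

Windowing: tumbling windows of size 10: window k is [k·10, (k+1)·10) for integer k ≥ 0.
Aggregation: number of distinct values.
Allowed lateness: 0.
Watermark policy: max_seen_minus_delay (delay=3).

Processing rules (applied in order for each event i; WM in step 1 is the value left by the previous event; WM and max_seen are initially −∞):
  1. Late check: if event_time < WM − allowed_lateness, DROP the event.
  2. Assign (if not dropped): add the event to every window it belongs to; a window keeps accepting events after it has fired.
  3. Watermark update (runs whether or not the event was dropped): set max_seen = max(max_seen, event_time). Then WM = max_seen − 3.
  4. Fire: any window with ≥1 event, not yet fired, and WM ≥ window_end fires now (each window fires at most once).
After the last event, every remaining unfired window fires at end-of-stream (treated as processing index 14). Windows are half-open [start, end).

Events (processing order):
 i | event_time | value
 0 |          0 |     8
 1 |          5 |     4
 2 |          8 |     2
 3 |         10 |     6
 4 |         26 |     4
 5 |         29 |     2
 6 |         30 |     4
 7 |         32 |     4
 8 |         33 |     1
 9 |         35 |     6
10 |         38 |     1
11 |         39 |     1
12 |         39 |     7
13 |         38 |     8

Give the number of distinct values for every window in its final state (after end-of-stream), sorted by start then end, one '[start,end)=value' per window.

[0,10)=3 [10,20)=1 [20,30)=2 [30,40)=5

i=0 t=0 v=8: → [0,10); WM=-3
i=1 t=5 v=4: → [0,10); WM=2
i=2 t=8 v=2: → [0,10); WM=5
i=3 t=10 v=6: → [10,20); WM=7
i=4 t=26 v=4: → [20,30); WM=23; [0,10) fires=3 [10,20) fires=1
i=5 t=29 v=2: → [20,30); WM=26
i=6 t=30 v=4: → [30,40); WM=27
i=7 t=32 v=4: → [30,40); WM=29
i=8 t=33 v=1: → [30,40); WM=30; [20,30) fires=2
i=9 t=35 v=6: → [30,40); WM=32
i=10 t=38 v=1: → [30,40); WM=35
i=11 t=39 v=1: → [30,40); WM=36
i=12 t=39 v=7: → [30,40); WM=36
i=13 t=38 v=8: → [30,40); WM=36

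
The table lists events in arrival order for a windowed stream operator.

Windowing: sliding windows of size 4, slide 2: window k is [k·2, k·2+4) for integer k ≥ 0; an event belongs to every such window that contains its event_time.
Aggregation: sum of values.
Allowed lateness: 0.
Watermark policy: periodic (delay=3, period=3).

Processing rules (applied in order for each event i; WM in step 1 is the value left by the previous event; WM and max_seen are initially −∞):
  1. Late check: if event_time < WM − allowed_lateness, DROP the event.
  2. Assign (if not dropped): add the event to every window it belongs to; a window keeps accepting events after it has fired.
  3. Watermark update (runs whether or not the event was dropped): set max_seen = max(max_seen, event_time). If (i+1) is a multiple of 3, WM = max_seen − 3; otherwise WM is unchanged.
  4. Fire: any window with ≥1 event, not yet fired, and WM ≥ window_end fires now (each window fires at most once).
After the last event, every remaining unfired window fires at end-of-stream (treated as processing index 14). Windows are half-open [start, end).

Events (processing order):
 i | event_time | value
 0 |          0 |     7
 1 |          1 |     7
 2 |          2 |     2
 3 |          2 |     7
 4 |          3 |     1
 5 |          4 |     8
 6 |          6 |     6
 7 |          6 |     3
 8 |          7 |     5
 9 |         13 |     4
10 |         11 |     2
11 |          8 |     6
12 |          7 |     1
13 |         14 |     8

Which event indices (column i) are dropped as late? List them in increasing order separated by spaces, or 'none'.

12

i=0 t=0 v=7: → [0,4); WM=−∞
i=1 t=1 v=7: → [0,4); WM=−∞
i=2 t=2 v=2: → [2,6),[0,4); WM=-1
i=3 t=2 v=7: → [2,6),[0,4); WM=-1
i=4 t=3 v=1: → [2,6),[0,4); WM=-1
i=5 t=4 v=8: → [4,8),[2,6); WM=1
i=6 t=6 v=6: → [6,10),[4,8); WM=1
i=7 t=6 v=3: → [6,10),[4,8); WM=1
i=8 t=7 v=5: → [6,10),[4,8); WM=4; [0,4) fires=24
i=9 t=13 v=4: → [12,16),[10,14); WM=4
i=10 t=11 v=2: → [10,14),[8,12); WM=4
i=11 t=8 v=6: → [8,12),[6,10); WM=10; [2,6) fires=18 [4,8) fires=22 [6,10) fires=20
i=12 t=7 v=1: DROP (t<10-0); WM=10
i=13 t=14 v=8: → [14,18),[12,16); WM=10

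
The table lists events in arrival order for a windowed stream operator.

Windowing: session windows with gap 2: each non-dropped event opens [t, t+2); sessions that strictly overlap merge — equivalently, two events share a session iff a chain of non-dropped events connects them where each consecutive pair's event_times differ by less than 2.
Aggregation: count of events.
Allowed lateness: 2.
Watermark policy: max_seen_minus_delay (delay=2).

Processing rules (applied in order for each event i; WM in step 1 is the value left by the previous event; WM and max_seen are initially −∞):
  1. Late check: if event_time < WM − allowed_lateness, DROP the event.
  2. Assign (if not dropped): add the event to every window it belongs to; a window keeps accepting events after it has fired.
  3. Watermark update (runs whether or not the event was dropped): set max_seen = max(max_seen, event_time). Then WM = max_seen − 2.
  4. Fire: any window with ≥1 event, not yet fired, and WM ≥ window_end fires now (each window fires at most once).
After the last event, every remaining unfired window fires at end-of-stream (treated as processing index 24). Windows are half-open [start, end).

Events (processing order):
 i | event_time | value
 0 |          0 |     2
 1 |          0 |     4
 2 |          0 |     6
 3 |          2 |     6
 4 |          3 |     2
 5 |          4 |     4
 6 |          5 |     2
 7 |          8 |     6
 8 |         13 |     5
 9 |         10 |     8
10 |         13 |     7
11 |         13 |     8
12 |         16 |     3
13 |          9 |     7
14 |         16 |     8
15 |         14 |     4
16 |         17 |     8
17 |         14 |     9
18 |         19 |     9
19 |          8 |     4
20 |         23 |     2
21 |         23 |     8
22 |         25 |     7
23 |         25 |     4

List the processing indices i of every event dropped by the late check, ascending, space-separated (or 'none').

i=0 t=0 v=2: → [0,2); WM=-2
i=1 t=0 v=4: → [0,2); WM=-2
i=2 t=0 v=6: → [0,2); WM=-2
i=3 t=2 v=6: → [2,4); WM=0
i=4 t=3 v=2: → [2,5); WM=1
i=5 t=4 v=4: → [2,6); WM=2
i=6 t=5 v=2: → [2,7); WM=3
i=7 t=8 v=6: → [8,10); WM=6
i=8 t=13 v=5: → [13,15); WM=11
i=9 t=10 v=8: → [10,12); WM=11
i=10 t=13 v=7: → [13,15); WM=11
i=11 t=13 v=8: → [13,15); WM=11
i=12 t=16 v=3: → [16,18); WM=14
i=13 t=9 v=7: DROP (t<14-2); WM=14
i=14 t=16 v=8: → [16,18); WM=14
i=15 t=14 v=4: → [13,16); WM=14
i=16 t=17 v=8: → [16,19); WM=15
i=17 t=14 v=9: → [13,16); WM=15
i=18 t=19 v=9: → [19,21); WM=17
i=19 t=8 v=4: DROP (t<17-2); WM=17
i=20 t=23 v=2: → [23,25); WM=21
i=21 t=23 v=8: → [23,25); WM=21
i=22 t=25 v=7: → [25,27); WM=23
i=23 t=25 v=4: → [25,27); WM=23

13 19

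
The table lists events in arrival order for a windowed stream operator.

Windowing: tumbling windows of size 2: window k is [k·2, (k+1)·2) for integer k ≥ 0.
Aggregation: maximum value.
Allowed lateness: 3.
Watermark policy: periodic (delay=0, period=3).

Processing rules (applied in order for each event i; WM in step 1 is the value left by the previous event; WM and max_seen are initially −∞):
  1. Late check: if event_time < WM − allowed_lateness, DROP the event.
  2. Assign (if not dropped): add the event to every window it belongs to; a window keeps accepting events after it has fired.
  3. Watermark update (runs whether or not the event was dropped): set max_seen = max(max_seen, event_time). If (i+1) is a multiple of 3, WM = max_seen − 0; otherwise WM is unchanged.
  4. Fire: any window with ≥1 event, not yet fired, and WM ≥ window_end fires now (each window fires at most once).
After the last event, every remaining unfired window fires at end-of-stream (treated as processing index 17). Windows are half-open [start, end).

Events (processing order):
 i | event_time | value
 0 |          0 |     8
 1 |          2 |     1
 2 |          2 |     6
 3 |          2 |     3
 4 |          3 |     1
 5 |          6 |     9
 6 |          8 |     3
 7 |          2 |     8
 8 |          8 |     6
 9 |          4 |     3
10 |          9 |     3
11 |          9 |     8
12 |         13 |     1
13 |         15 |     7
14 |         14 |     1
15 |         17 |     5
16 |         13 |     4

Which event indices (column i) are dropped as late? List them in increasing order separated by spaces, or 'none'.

7 9

i=0 t=0 v=8: → [0,2); WM=−∞
i=1 t=2 v=1: → [2,4); WM=−∞
i=2 t=2 v=6: → [2,4); WM=2; [0,2) fires=8
i=3 t=2 v=3: → [2,4); WM=2
i=4 t=3 v=1: → [2,4); WM=2
i=5 t=6 v=9: → [6,8); WM=6; [2,4) fires=6
i=6 t=8 v=3: → [8,10); WM=6
i=7 t=2 v=8: DROP (t<6-3); WM=6
i=8 t=8 v=6: → [8,10); WM=8; [6,8) fires=9
i=9 t=4 v=3: DROP (t<8-3); WM=8
i=10 t=9 v=3: → [8,10); WM=8
i=11 t=9 v=8: → [8,10); WM=9
i=12 t=13 v=1: → [12,14); WM=9
i=13 t=15 v=7: → [14,16); WM=9
i=14 t=14 v=1: → [14,16); WM=15; [8,10) fires=8 [12,14) fires=1
i=15 t=17 v=5: → [16,18); WM=15
i=16 t=13 v=4: → [12,14); WM=15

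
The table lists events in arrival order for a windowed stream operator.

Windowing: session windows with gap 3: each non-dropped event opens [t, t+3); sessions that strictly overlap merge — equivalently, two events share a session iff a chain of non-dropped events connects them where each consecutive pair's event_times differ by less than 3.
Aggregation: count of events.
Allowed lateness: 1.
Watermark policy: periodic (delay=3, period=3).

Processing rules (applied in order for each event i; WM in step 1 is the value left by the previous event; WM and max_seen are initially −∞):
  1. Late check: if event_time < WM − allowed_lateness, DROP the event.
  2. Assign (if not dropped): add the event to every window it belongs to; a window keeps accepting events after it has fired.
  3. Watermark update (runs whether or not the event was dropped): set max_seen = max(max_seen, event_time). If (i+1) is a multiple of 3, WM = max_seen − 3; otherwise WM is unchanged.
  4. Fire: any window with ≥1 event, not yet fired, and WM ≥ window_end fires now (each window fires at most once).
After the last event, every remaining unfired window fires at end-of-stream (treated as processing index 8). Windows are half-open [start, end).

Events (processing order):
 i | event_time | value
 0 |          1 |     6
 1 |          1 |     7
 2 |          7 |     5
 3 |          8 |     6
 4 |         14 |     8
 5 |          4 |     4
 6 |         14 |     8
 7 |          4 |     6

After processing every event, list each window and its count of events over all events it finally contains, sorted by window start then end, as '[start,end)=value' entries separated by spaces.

[1,4)=2 [4,7)=1 [7,11)=2 [14,17)=2

i=0 t=1 v=6: → [1,4); WM=−∞
i=1 t=1 v=7: → [1,4); WM=−∞
i=2 t=7 v=5: → [7,10); WM=4
i=3 t=8 v=6: → [7,11); WM=4
i=4 t=14 v=8: → [14,17); WM=4
i=5 t=4 v=4: → [4,7); WM=11
i=6 t=14 v=8: → [14,17); WM=11
i=7 t=4 v=6: DROP (t<11-1); WM=11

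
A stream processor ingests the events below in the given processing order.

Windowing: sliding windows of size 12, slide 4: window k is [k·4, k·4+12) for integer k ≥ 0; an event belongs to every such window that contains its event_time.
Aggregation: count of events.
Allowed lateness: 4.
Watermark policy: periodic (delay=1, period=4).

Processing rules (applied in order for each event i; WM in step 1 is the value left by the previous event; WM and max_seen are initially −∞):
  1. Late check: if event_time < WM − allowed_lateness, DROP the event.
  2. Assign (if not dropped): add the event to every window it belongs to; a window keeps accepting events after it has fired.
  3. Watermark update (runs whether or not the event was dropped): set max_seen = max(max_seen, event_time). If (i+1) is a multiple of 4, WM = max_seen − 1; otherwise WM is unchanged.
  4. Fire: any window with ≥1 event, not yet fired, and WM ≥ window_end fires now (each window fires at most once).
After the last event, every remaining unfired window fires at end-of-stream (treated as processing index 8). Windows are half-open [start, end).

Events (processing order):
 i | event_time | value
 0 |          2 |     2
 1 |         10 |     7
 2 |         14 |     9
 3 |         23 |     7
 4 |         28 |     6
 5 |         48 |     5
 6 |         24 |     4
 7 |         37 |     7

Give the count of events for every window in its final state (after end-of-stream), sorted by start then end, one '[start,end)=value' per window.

i=0 t=2 v=2: → [0,12); WM=−∞
i=1 t=10 v=7: → [8,20),[4,16),[0,12); WM=−∞
i=2 t=14 v=9: → [12,24),[8,20),[4,16); WM=−∞
i=3 t=23 v=7: → [20,32),[16,28),[12,24); WM=22; [0,12) fires=2 [4,16) fires=2 [8,20) fires=2
i=4 t=28 v=6: → [28,40),[24,36),[20,32); WM=22
i=5 t=48 v=5: → [48,60),[44,56),[40,52); WM=22
i=6 t=24 v=4: → [24,36),[20,32),[16,28); WM=22
i=7 t=37 v=7: → [36,48),[32,44),[28,40); WM=47; [12,24) fires=2 [16,28) fires=2 [20,32) fires=3 [24,36) fires=2 [28,40) fires=2 [32,44) fires=1

[0,12)=2 [4,16)=2 [8,20)=2 [12,24)=2 [16,28)=2 [20,32)=3 [24,36)=2 [28,40)=2 [32,44)=1 [36,48)=1 [40,52)=1 [44,56)=1 [48,60)=1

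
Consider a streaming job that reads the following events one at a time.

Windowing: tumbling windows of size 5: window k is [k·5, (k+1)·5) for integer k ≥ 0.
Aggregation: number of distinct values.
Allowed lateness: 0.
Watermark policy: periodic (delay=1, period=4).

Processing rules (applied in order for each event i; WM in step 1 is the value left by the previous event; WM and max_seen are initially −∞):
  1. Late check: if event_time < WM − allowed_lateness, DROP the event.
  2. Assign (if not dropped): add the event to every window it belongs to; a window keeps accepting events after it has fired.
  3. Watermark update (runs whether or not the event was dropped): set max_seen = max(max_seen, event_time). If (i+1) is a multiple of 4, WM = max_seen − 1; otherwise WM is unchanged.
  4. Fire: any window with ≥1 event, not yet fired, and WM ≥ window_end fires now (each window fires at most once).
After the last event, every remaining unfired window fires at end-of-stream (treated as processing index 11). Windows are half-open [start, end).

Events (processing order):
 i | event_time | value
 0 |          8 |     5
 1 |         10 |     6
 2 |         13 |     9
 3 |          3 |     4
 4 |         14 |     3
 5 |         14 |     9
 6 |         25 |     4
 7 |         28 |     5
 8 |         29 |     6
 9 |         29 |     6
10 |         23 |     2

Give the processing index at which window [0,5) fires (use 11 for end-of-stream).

3

i=0 t=8 v=5: → [5,10); WM=−∞
i=1 t=10 v=6: → [10,15); WM=−∞
i=2 t=13 v=9: → [10,15); WM=−∞
i=3 t=3 v=4: → [0,5); WM=12; [0,5) fires=1 [5,10) fires=1
i=4 t=14 v=3: → [10,15); WM=12
i=5 t=14 v=9: → [10,15); WM=12
i=6 t=25 v=4: → [25,30); WM=12
i=7 t=28 v=5: → [25,30); WM=27; [10,15) fires=3
i=8 t=29 v=6: → [25,30); WM=27
i=9 t=29 v=6: → [25,30); WM=27
i=10 t=23 v=2: DROP (t<27-0); WM=27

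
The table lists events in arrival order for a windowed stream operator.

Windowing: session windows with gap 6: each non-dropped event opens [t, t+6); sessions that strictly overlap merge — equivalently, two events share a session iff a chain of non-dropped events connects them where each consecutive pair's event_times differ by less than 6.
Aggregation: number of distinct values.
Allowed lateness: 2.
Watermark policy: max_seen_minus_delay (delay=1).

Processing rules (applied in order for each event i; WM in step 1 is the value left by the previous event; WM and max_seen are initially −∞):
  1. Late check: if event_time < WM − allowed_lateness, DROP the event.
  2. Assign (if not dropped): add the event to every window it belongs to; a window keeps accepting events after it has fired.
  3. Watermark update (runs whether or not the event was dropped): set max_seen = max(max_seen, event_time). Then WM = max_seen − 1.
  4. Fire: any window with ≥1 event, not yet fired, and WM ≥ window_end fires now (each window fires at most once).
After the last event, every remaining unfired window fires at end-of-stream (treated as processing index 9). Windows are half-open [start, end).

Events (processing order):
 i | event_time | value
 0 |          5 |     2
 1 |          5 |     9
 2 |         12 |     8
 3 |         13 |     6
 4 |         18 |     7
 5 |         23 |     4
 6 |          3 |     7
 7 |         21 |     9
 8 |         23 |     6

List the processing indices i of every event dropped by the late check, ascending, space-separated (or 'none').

6

i=0 t=5 v=2: → [5,11); WM=4
i=1 t=5 v=9: → [5,11); WM=4
i=2 t=12 v=8: → [12,18); WM=11
i=3 t=13 v=6: → [12,19); WM=12
i=4 t=18 v=7: → [12,24); WM=17
i=5 t=23 v=4: → [12,29); WM=22
i=6 t=3 v=7: DROP (t<22-2); WM=22
i=7 t=21 v=9: → [12,29); WM=22
i=8 t=23 v=6: → [12,29); WM=22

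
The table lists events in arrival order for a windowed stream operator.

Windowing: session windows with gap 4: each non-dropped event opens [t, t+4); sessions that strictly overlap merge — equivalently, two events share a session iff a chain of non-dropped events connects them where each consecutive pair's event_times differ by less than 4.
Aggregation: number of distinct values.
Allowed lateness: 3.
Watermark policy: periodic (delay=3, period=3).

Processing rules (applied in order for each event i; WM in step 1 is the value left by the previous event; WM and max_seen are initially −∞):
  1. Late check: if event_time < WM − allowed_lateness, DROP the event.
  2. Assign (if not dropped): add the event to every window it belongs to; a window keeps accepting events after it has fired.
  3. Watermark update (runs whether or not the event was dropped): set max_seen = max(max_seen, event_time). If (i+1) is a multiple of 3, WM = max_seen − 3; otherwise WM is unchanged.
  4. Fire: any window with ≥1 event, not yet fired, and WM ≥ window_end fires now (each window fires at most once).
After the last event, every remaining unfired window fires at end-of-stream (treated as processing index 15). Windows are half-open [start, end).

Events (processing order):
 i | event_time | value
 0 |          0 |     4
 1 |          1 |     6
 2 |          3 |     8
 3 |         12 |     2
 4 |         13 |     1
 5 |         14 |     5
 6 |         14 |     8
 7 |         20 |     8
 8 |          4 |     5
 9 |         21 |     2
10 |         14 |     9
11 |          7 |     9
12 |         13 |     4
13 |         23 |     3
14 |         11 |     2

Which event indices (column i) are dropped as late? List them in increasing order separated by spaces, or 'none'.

8 11 12 14

i=0 t=0 v=4: → [0,4); WM=−∞
i=1 t=1 v=6: → [0,5); WM=−∞
i=2 t=3 v=8: → [0,7); WM=0
i=3 t=12 v=2: → [12,16); WM=0
i=4 t=13 v=1: → [12,17); WM=0
i=5 t=14 v=5: → [12,18); WM=11
i=6 t=14 v=8: → [12,18); WM=11
i=7 t=20 v=8: → [20,24); WM=11
i=8 t=4 v=5: DROP (t<11-3); WM=17
i=9 t=21 v=2: → [20,25); WM=17
i=10 t=14 v=9: → [12,18); WM=17
i=11 t=7 v=9: DROP (t<17-3); WM=18
i=12 t=13 v=4: DROP (t<18-3); WM=18
i=13 t=23 v=3: → [20,27); WM=18
i=14 t=11 v=2: DROP (t<18-3); WM=20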